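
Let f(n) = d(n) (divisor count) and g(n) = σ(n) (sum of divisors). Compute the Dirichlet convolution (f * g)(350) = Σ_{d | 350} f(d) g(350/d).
(d * σ)(350) = 2300

Divisors of 350: [1, 2, 5, 7, 10, 14, 25, 35, 50, 70, 175, 350]. For each d | 350:
  d = 1: d(1) · σ(350/1) = 1 · 744 = 744
  d = 2: d(2) · σ(350/2) = 2 · 248 = 496
  d = 5: d(5) · σ(350/5) = 2 · 144 = 288
  d = 7: d(7) · σ(350/7) = 2 · 93 = 186
  d = 10: d(10) · σ(350/10) = 4 · 48 = 192
  d = 14: d(14) · σ(350/14) = 4 · 31 = 124
  d = 25: d(25) · σ(350/25) = 3 · 24 = 72
  d = 35: d(35) · σ(350/35) = 4 · 18 = 72
  d = 50: d(50) · σ(350/50) = 6 · 8 = 48
  d = 70: d(70) · σ(350/70) = 8 · 6 = 48
  d = 175: d(175) · σ(350/175) = 6 · 3 = 18
  d = 350: d(350) · σ(350/350) = 12 · 1 = 12
Summing: (d * σ)(350) = 744 + 496 + 288 + 186 + 192 + 124 + 72 + 72 + 48 + 48 + 18 + 12 = 2300.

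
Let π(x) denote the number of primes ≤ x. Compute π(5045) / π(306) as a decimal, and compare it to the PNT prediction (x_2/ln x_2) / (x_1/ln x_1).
π(5045)/π(306) = 675/62 ≈ 10.8871;  PNT prediction ≈ 11.0676.

π(306) = 62 and π(5045) = 675, so π(5045)/π(306) ≈ 10.8871. The PNT-predicted ratio is (5045/ln(5045)) / (306/ln(306)) ≈ 11.0676. The two agree to within a few percent, as expected.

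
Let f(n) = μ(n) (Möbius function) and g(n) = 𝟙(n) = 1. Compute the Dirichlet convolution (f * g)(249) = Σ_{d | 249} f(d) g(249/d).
(μ * 𝟙)(249) = 0

Divisors of 249: [1, 3, 83, 249]. For each d | 249:
  d = 1: μ(1) · 𝟙(249/1) = 1 · 1 = 1
  d = 3: μ(3) · 𝟙(249/3) = -1 · 1 = -1
  d = 83: μ(83) · 𝟙(249/83) = -1 · 1 = -1
  d = 249: μ(249) · 𝟙(249/249) = 1 · 1 = 1
Summing: (μ * 𝟙)(249) = 1 + -1 + -1 + 1 = 0.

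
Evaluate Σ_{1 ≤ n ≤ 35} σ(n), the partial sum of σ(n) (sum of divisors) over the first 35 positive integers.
Σ_{n ≤ 35} σ(n) = 1007

Compute σ(n) for each 1 ≤ n ≤ 35: σ(1) = 1, σ(2) = 3, σ(3) = 4, σ(4) = 7, σ(5) = 6, σ(6) = 12, σ(7) = 8, σ(8) = 15, σ(9) = 13, σ(10) = 18, σ(11) = 12, σ(12) = 28, σ(13) = 14, σ(14) = 24, σ(15) = 24, σ(16) = 31, σ(17) = 18, σ(18) = 39, σ(19) = 20, σ(20) = 42, σ(21) = 32, σ(22) = 36, σ(23) = 24, σ(24) = 60, σ(25) = 31, σ(26) = 42, σ(27) = 40, σ(28) = 56, σ(29) = 30, σ(30) = 72, σ(31) = 32, σ(32) = 63, σ(33) = 48, σ(34) = 54, σ(35) = 48. Summing all 35 values: 1007. (Average order: Σ_{n ≤ x} σ(n) ~ (π²/12) x². For x = 35, (π²/12)·35² ≈ 1007.52.)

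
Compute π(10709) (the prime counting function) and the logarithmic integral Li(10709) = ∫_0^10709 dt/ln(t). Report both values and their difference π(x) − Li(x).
π(10709) = 1305;  Li(10709) ≈ 1322.83;  π(x) − Li(x) ≈ -17.83.

Direct count of primes ≤ 10709 gives π(10709) = 1305. Numerical evaluation of the logarithmic integral gives Li(10709) ≈ 1322.83. The difference π(x) − Li(x) ≈ -17.83 is typically negative for small/moderate x (Li(x) overestimates), though Littlewood's theorem shows this sign changes infinitely often.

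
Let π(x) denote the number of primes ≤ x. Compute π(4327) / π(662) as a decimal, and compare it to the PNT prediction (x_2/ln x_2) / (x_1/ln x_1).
π(4327)/π(662) = 591/121 ≈ 4.8843;  PNT prediction ≈ 5.0707.

π(662) = 121 and π(4327) = 591, so π(4327)/π(662) ≈ 4.8843. The PNT-predicted ratio is (4327/ln(4327)) / (662/ln(662)) ≈ 5.0707. The two agree to within a few percent, as expected.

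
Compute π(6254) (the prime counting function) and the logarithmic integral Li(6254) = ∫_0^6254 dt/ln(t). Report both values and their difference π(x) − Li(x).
π(6254) = 812;  Li(6254) ≈ 829.54;  π(x) − Li(x) ≈ -17.54.

Direct count of primes ≤ 6254 gives π(6254) = 812. Numerical evaluation of the logarithmic integral gives Li(6254) ≈ 829.54. The difference π(x) − Li(x) ≈ -17.54 is typically negative for small/moderate x (Li(x) overestimates), though Littlewood's theorem shows this sign changes infinitely often.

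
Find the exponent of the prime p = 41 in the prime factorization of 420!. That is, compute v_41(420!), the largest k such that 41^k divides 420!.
v_41(420!) = 10

Legendre's formula: v_p(n!) = Σ_{k ≥ 1} ⌊n / p^k⌋. For p = 41, n = 420, the terms are:
  ⌊420/41^1⌋ = ⌊420/41⌋ = 10
(the next term ⌊420/41^2⌋ = 0, terminating the sum). Summing: v_41(420!) = 10 = 10.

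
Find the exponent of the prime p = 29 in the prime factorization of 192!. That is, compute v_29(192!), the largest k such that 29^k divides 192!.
v_29(192!) = 6

Legendre's formula: v_p(n!) = Σ_{k ≥ 1} ⌊n / p^k⌋. For p = 29, n = 192, the terms are:
  ⌊192/29^1⌋ = ⌊192/29⌋ = 6
(the next term ⌊192/29^2⌋ = 0, terminating the sum). Summing: v_29(192!) = 6 = 6.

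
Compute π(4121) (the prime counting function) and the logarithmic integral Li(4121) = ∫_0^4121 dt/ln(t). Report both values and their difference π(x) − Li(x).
π(4121) = 566;  Li(4121) ≈ 579.93;  π(x) − Li(x) ≈ -13.93.

Direct count of primes ≤ 4121 gives π(4121) = 566. Numerical evaluation of the logarithmic integral gives Li(4121) ≈ 579.93. The difference π(x) − Li(x) ≈ -13.93 is typically negative for small/moderate x (Li(x) overestimates), though Littlewood's theorem shows this sign changes infinitely often.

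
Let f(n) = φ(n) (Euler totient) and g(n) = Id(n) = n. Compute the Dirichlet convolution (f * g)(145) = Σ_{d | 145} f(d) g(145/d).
(φ * Id)(145) = 513

Divisors of 145: [1, 5, 29, 145]. For each d | 145:
  d = 1: φ(1) · Id(145/1) = 1 · 145 = 145
  d = 5: φ(5) · Id(145/5) = 4 · 29 = 116
  d = 29: φ(29) · Id(145/29) = 28 · 5 = 140
  d = 145: φ(145) · Id(145/145) = 112 · 1 = 112
Summing: (φ * Id)(145) = 145 + 116 + 140 + 112 = 513.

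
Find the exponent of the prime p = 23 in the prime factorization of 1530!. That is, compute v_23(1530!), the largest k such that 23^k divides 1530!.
v_23(1530!) = 68

Legendre's formula: v_p(n!) = Σ_{k ≥ 1} ⌊n / p^k⌋. For p = 23, n = 1530, the terms are:
  ⌊1530/23^1⌋ = ⌊1530/23⌋ = 66
  ⌊1530/23^2⌋ = ⌊1530/529⌋ = 2
(the next term ⌊1530/23^3⌋ = 0, terminating the sum). Summing: v_23(1530!) = 66 + 2 = 68.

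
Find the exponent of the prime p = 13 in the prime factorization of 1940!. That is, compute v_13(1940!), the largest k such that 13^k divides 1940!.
v_13(1940!) = 160

Legendre's formula: v_p(n!) = Σ_{k ≥ 1} ⌊n / p^k⌋. For p = 13, n = 1940, the terms are:
  ⌊1940/13^1⌋ = ⌊1940/13⌋ = 149
  ⌊1940/13^2⌋ = ⌊1940/169⌋ = 11
(the next term ⌊1940/13^3⌋ = 0, terminating the sum). Summing: v_13(1940!) = 149 + 11 = 160.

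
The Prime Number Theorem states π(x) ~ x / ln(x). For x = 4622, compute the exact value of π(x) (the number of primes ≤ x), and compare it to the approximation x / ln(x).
π(4622) = 624;  x/ln(x) ≈ 547.72;  relative error ≈ 12.22%.

Directly count primes up to 4622: π(4622) = 624. The PNT approximation gives 4622/ln(4622) ≈ 4622/8.43858 ≈ 547.72. Relative error (π(x) − x/ln(x)) / π(x) ≈ 12.22%; the approximation is known to undercount slightly (Li(x) is a better estimate).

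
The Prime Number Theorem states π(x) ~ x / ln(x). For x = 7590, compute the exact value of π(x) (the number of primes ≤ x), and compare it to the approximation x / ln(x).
π(7590) = 964;  x/ln(x) ≈ 849.51;  relative error ≈ 11.88%.

Directly count primes up to 7590: π(7590) = 964. The PNT approximation gives 7590/ln(7590) ≈ 7590/8.93459 ≈ 849.51. Relative error (π(x) − x/ln(x)) / π(x) ≈ 11.88%; the approximation is known to undercount slightly (Li(x) is a better estimate).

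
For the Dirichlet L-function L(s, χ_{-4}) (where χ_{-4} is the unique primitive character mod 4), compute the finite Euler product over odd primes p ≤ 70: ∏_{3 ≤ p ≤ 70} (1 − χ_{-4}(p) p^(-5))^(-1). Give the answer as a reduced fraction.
∏ = 37979204647637350516760877329690181347337250286656304892593349955377546774080367593893487696930042429/38125690090169221251718118687086971940856605396725095947148046662410194981822835725803035469807616000

The odd primes p ≤ 70 are [3, 5, 7, 11, 13, 17, 19, 23, 29, 31, 37, 41, 43, 47, 53, 59, 61, 67]. For each, χ(p) = 1 if p ≡ 1 mod 4, χ(p) = −1 if p ≡ 3 mod 4. Taking (1 − χ(p)/p^5)^(-1) = p^5/(p^5 − χ(p)): (1 − (-1)/3^5)^(-1) · (1 − (1)/5^5)^(-1) · (1 − (-1)/7^5)^(-1) · (1 − (-1)/11^5)^(-1) · (1 − (1)/13^5)^(-1) · (1 − (1)/17^5)^(-1) · (1 − (-1)/19^5)^(-1) · (1 − (-1)/23^5)^(-1) · (1 − (1)/29^5)^(-1) · (1 − (-1)/31^5)^(-1) · (1 − (1)/37^5)^(-1) · (1 − (1)/41^5)^(-1) · (1 − (-1)/43^5)^(-1) · (1 − (-1)/47^5)^(-1) · (1 − (1)/53^5)^(-1) · (1 − (-1)/59^5)^(-1) · (1 − (1)/61^5)^(-1) · (1 − (-1)/67^5)^(-1) = 37979204647637350516760877329690181347337250286656304892593349955377546774080367593893487696930042429/38125690090169221251718118687086971940856605396725095947148046662410194981822835725803035469807616000.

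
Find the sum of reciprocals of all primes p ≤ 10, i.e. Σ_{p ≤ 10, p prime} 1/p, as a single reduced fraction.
Σ 1/p = 247/210

π(10) = 4, so the primes ≤ 10 are [2, 3, 5, 7]. Summing 1/p over these primes: 247/210 ≈ 1.1762. Mertens estimate ln ln(10) + 0.2615 ≈ 1.0955.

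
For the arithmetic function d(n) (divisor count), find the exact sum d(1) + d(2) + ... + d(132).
Σ_{n ≤ 132} d(n) = 671

Compute d(n) for each 1 ≤ n ≤ 132: d(1) = 1, d(2) = 2, d(3) = 2, d(4) = 3, d(5) = 2, d(6) = 4, d(7) = 2, d(8) = 4, d(9) = 3, d(10) = 4, d(11) = 2, d(12) = 6, d(13) = 2, d(14) = 4, d(15) = 4, d(16) = 5, d(17) = 2, d(18) = 6, d(19) = 2, d(20) = 6, d(21) = 4, d(22) = 4, d(23) = 2, d(24) = 8, d(25) = 3, d(26) = 4, d(27) = 4, d(28) = 6, d(29) = 2, d(30) = 8, d(31) = 2, d(32) = 6, d(33) = 4, d(34) = 4, d(35) = 4, d(36) = 9, d(37) = 2, d(38) = 4, d(39) = 4, d(40) = 8, d(41) = 2, d(42) = 8, d(43) = 2, d(44) = 6, d(45) = 6, d(46) = 4, d(47) = 2, d(48) = 10, d(49) = 3, d(50) = 6, d(51) = 4, d(52) = 6, d(53) = 2, d(54) = 8, d(55) = 4, d(56) = 8, d(57) = 4, d(58) = 4, d(59) = 2, d(60) = 12, d(61) = 2, d(62) = 4, d(63) = 6, d(64) = 7, d(65) = 4, d(66) = 8, d(67) = 2, d(68) = 6, d(69) = 4, d(70) = 8, d(71) = 2, d(72) = 12, d(73) = 2, d(74) = 4, d(75) = 6, d(76) = 6, d(77) = 4, d(78) = 8, d(79) = 2, d(80) = 10, d(81) = 5, d(82) = 4, d(83) = 2, d(84) = 12, d(85) = 4, d(86) = 4, d(87) = 4, d(88) = 8, d(89) = 2, d(90) = 12, d(91) = 4, d(92) = 6, d(93) = 4, d(94) = 4, d(95) = 4, d(96) = 12, d(97) = 2, d(98) = 6, d(99) = 6, d(100) = 9, d(101) = 2, d(102) = 8, d(103) = 2, d(104) = 8, d(105) = 8, d(106) = 4, d(107) = 2, d(108) = 12, d(109) = 2, d(110) = 8, d(111) = 4, d(112) = 10, d(113) = 2, d(114) = 8, d(115) = 4, d(116) = 6, d(117) = 6, d(118) = 4, d(119) = 4, d(120) = 16, d(121) = 3, d(122) = 4, d(123) = 4, d(124) = 6, d(125) = 4, d(126) = 12, d(127) = 2, d(128) = 8, d(129) = 4, d(130) = 8, d(131) = 2, d(132) = 12. Summing all 132 values: 671. (Dirichlet's divisor formula: Σ_{n ≤ x} d(n) = x ln(x) + (2γ − 1) x + O(√x). For x = 132, the asymptotic estimate is ≈ 664.91.)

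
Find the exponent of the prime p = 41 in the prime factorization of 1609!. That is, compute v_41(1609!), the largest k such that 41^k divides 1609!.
v_41(1609!) = 39

Legendre's formula: v_p(n!) = Σ_{k ≥ 1} ⌊n / p^k⌋. For p = 41, n = 1609, the terms are:
  ⌊1609/41^1⌋ = ⌊1609/41⌋ = 39
(the next term ⌊1609/41^2⌋ = 0, terminating the sum). Summing: v_41(1609!) = 39 = 39.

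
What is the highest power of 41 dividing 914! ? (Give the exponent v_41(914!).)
v_41(914!) = 22

Legendre's formula: v_p(n!) = Σ_{k ≥ 1} ⌊n / p^k⌋. For p = 41, n = 914, the terms are:
  ⌊914/41^1⌋ = ⌊914/41⌋ = 22
(the next term ⌊914/41^2⌋ = 0, terminating the sum). Summing: v_41(914!) = 22 = 22.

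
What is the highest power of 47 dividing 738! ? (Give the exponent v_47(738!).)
v_47(738!) = 15

Legendre's formula: v_p(n!) = Σ_{k ≥ 1} ⌊n / p^k⌋. For p = 47, n = 738, the terms are:
  ⌊738/47^1⌋ = ⌊738/47⌋ = 15
(the next term ⌊738/47^2⌋ = 0, terminating the sum). Summing: v_47(738!) = 15 = 15.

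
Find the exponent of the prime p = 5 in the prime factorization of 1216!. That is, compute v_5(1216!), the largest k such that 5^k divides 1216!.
v_5(1216!) = 301

Legendre's formula: v_p(n!) = Σ_{k ≥ 1} ⌊n / p^k⌋. For p = 5, n = 1216, the terms are:
  ⌊1216/5^1⌋ = ⌊1216/5⌋ = 243
  ⌊1216/5^2⌋ = ⌊1216/25⌋ = 48
  ⌊1216/5^3⌋ = ⌊1216/125⌋ = 9
  ⌊1216/5^4⌋ = ⌊1216/625⌋ = 1
(the next term ⌊1216/5^5⌋ = 0, terminating the sum). Summing: v_5(1216!) = 243 + 48 + 9 + 1 = 301.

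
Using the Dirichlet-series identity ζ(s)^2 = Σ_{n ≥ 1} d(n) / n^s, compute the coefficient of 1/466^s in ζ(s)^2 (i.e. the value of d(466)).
d(466) = 4

ζ(s)^2 = (Σ 1/m^s)(Σ 1/k^s). The coefficient of 1/n^s in the product is the number of ordered pairs (m, k) with mk = n, which equals d(n). For n = 466, divisors are [1, 2, 233, 466], so d(466) = 4.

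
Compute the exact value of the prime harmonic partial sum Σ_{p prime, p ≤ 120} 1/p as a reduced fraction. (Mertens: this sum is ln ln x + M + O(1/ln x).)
Σ 1/p = 58472171373748331322981543916880425472323867753/31610054640417607788145206291543662493274686990

π(120) = 30, so the primes ≤ 120 are [2, 3, 5, 7, 11, 13, 17, 19, 23, 29, 31, 37, 41, 43, 47, 53, 59, 61, 67, 71, 73, 79, 83, 89, 97, 101, 103, 107, 109, 113]. Summing 1/p over these primes: 58472171373748331322981543916880425472323867753/31610054640417607788145206291543662493274686990 ≈ 1.8498. Mertens estimate ln ln(120) + 0.2615 ≈ 1.8275.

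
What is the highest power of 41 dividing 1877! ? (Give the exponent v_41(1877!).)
v_41(1877!) = 46

Legendre's formula: v_p(n!) = Σ_{k ≥ 1} ⌊n / p^k⌋. For p = 41, n = 1877, the terms are:
  ⌊1877/41^1⌋ = ⌊1877/41⌋ = 45
  ⌊1877/41^2⌋ = ⌊1877/1681⌋ = 1
(the next term ⌊1877/41^3⌋ = 0, terminating the sum). Summing: v_41(1877!) = 45 + 1 = 46.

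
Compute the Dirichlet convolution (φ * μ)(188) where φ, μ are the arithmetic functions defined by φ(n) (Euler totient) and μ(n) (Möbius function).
(φ * μ)(188) = 45

Divisors of 188: [1, 2, 4, 47, 94, 188]. For each d | 188:
  d = 1: φ(1) · μ(188/1) = 1 · 0 = 0
  d = 2: φ(2) · μ(188/2) = 1 · 1 = 1
  d = 4: φ(4) · μ(188/4) = 2 · -1 = -2
  d = 47: φ(47) · μ(188/47) = 46 · 0 = 0
  d = 94: φ(94) · μ(188/94) = 46 · -1 = -46
  d = 188: φ(188) · μ(188/188) = 92 · 1 = 92
Summing: (φ * μ)(188) = 0 + 1 + -2 + 0 + -46 + 92 = 45.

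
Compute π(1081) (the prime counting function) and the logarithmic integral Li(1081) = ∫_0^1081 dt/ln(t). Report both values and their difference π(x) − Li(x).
π(1081) = 180;  Li(1081) ≈ 189.27;  π(x) − Li(x) ≈ -9.27.

Direct count of primes ≤ 1081 gives π(1081) = 180. Numerical evaluation of the logarithmic integral gives Li(1081) ≈ 189.27. The difference π(x) − Li(x) ≈ -9.27 is typically negative for small/moderate x (Li(x) overestimates), though Littlewood's theorem shows this sign changes infinitely often.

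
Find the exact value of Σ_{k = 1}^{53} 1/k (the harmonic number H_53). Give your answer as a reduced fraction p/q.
H_53 = 748469853272339196210427/164249358725037825439200

Direct summation: H_53 = 1 + 1/2 + ... + 1/53. The least common denominator is lcm(1, ..., 53) = 164249358725037825439200; over this denominator the numerator is 164249358725037825439200 + 82124679362518912719600 + 54749786241679275146400 + 41062339681259456359800 + 32849871745007565087840 + 27374893120839637573200 + 23464194103576832205600 + 20531169840629728179900 + 18249928747226425048800 + 16424935872503782543920 + 14931759884094347767200 + 13687446560419818786600 + 12634566055772140418400 + 11732097051788416102800 + 10949957248335855029280 + 10265584920314864089950 + 9661726983825754437600 + 9124964373613212524400 + 8644703090791464496800 + 8212467936251891271960 + 7821398034525610735200 + 7465879942047173883600 + 7141276466305992410400 + 6843723280209909393300 + 6569974349001513017568 + 6317283027886070209200 + 6083309582408808349600 + 5866048525894208051400 + 5663770990518545704800 + 5474978624167927514640 + 5298366410485091143200 + 5132792460157432044975 + 4977253294698115922400 + 4830863491912877218800 + 4692838820715366441120 + 4562482186806606262200 + 4439171857433454741600 + 4322351545395732248400 + 4211522018590713472800 + 4106233968125945635980 + 4006081920122873791200 + 3910699017262805367600 + 3819752528489251754400 + 3732939971023586941800 + 3649985749445285009760 + 3570638233152996205200 + 3494667206915698413600 + 3421861640104954696650 + 3352027729082404600800 + 3284987174500756508784 + 3220575661275251479200 + 3158641513943035104600 + 3099044504245996706400 = 748469853272339196210427, so H_53 = 748469853272339196210427/164249358725037825439200 (already in lowest terms) ≈ 4.55691. (The PNT-adjacent estimate ln(53) + γ ≈ 4.54751 matches within O(1/n).)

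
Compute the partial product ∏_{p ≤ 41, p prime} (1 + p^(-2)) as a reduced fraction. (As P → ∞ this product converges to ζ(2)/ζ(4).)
∏ = 15660474728144000000/10354486835212066701

The primes p ≤ 41 are [2, 3, 5, 7, 11, 13, 17, 19, 23, 29, 31, 37, 41]. For each, (1 + 1/p^2) = (p^2 + 1)/p^2. Multiplying these fractions over p ∈ [2, 3, 5, 7, 11, 13, 17, 19, 23, 29, 31, 37, 41] gives 15660474728144000000/10354486835212066701. (In the limit P → ∞ this tends to ζ(2)/ζ(4).)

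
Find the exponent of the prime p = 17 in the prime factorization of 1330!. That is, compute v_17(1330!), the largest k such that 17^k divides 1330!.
v_17(1330!) = 82

Legendre's formula: v_p(n!) = Σ_{k ≥ 1} ⌊n / p^k⌋. For p = 17, n = 1330, the terms are:
  ⌊1330/17^1⌋ = ⌊1330/17⌋ = 78
  ⌊1330/17^2⌋ = ⌊1330/289⌋ = 4
(the next term ⌊1330/17^3⌋ = 0, terminating the sum). Summing: v_17(1330!) = 78 + 4 = 82.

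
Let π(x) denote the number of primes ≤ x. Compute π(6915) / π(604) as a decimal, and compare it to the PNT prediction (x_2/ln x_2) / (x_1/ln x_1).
π(6915)/π(604) = 889/110 ≈ 8.0818;  PNT prediction ≈ 8.2919.

π(604) = 110 and π(6915) = 889, so π(6915)/π(604) ≈ 8.0818. The PNT-predicted ratio is (6915/ln(6915)) / (604/ln(604)) ≈ 8.2919. The two agree to within a few percent, as expected.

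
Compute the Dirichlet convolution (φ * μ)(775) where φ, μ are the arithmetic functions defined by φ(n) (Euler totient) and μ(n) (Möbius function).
(φ * μ)(775) = 464

Divisors of 775: [1, 5, 25, 31, 155, 775]. For each d | 775:
  d = 1: φ(1) · μ(775/1) = 1 · 0 = 0
  d = 5: φ(5) · μ(775/5) = 4 · 1 = 4
  d = 25: φ(25) · μ(775/25) = 20 · -1 = -20
  d = 31: φ(31) · μ(775/31) = 30 · 0 = 0
  d = 155: φ(155) · μ(775/155) = 120 · -1 = -120
  d = 775: φ(775) · μ(775/775) = 600 · 1 = 600
Summing: (φ * μ)(775) = 0 + 4 + -20 + 0 + -120 + 600 = 464.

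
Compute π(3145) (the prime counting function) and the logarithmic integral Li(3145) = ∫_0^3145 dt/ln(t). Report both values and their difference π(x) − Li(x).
π(3145) = 446;  Li(3145) ≈ 460.82;  π(x) − Li(x) ≈ -14.82.

Direct count of primes ≤ 3145 gives π(3145) = 446. Numerical evaluation of the logarithmic integral gives Li(3145) ≈ 460.82. The difference π(x) − Li(x) ≈ -14.82 is typically negative for small/moderate x (Li(x) overestimates), though Littlewood's theorem shows this sign changes infinitely often.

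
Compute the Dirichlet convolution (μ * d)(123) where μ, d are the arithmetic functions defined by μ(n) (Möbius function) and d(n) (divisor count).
(μ * d)(123) = 1

Divisors of 123: [1, 3, 41, 123]. For each d | 123:
  d = 1: μ(1) · d(123/1) = 1 · 4 = 4
  d = 3: μ(3) · d(123/3) = -1 · 2 = -2
  d = 41: μ(41) · d(123/41) = -1 · 2 = -2
  d = 123: μ(123) · d(123/123) = 1 · 1 = 1
Summing: (μ * d)(123) = 4 + -2 + -2 + 1 = 1.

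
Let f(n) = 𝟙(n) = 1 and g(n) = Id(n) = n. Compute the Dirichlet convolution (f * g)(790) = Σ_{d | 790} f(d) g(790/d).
(𝟙 * Id)(790) = 1440

Divisors of 790: [1, 2, 5, 10, 79, 158, 395, 790]. For each d | 790:
  d = 1: 𝟙(1) · Id(790/1) = 1 · 790 = 790
  d = 2: 𝟙(2) · Id(790/2) = 1 · 395 = 395
  d = 5: 𝟙(5) · Id(790/5) = 1 · 158 = 158
  d = 10: 𝟙(10) · Id(790/10) = 1 · 79 = 79
  d = 79: 𝟙(79) · Id(790/79) = 1 · 10 = 10
  d = 158: 𝟙(158) · Id(790/158) = 1 · 5 = 5
  d = 395: 𝟙(395) · Id(790/395) = 1 · 2 = 2
  d = 790: 𝟙(790) · Id(790/790) = 1 · 1 = 1
Summing: (𝟙 * Id)(790) = 790 + 395 + 158 + 79 + 10 + 5 + 2 + 1 = 1440.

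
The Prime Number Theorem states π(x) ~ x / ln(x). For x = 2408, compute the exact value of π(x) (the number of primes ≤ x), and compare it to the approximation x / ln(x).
π(2408) = 357;  x/ln(x) ≈ 309.25;  relative error ≈ 13.38%.

Directly count primes up to 2408: π(2408) = 357. The PNT approximation gives 2408/ln(2408) ≈ 2408/7.78655 ≈ 309.25. Relative error (π(x) − x/ln(x)) / π(x) ≈ 13.38%; the approximation is known to undercount slightly (Li(x) is a better estimate).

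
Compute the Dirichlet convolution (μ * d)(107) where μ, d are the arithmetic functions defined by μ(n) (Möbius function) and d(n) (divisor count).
(μ * d)(107) = 1

Divisors of 107: [1, 107]. For each d | 107:
  d = 1: μ(1) · d(107/1) = 1 · 2 = 2
  d = 107: μ(107) · d(107/107) = -1 · 1 = -1
Summing: (μ * d)(107) = 2 + -1 = 1.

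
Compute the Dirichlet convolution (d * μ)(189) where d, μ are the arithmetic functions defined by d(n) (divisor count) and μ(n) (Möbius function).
(d * μ)(189) = 1

Divisors of 189: [1, 3, 7, 9, 21, 27, 63, 189]. For each d | 189:
  d = 1: d(1) · μ(189/1) = 1 · 0 = 0
  d = 3: d(3) · μ(189/3) = 2 · 0 = 0
  d = 7: d(7) · μ(189/7) = 2 · 0 = 0
  d = 9: d(9) · μ(189/9) = 3 · 1 = 3
  d = 21: d(21) · μ(189/21) = 4 · 0 = 0
  d = 27: d(27) · μ(189/27) = 4 · -1 = -4
  d = 63: d(63) · μ(189/63) = 6 · -1 = -6
  d = 189: d(189) · μ(189/189) = 8 · 1 = 8
Summing: (d * μ)(189) = 0 + 0 + 0 + 3 + 0 + -4 + -6 + 8 = 1.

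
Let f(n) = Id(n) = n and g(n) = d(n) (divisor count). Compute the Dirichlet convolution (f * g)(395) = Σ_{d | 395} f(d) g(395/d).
(Id * d)(395) = 567

Divisors of 395: [1, 5, 79, 395]. For each d | 395:
  d = 1: Id(1) · d(395/1) = 1 · 4 = 4
  d = 5: Id(5) · d(395/5) = 5 · 2 = 10
  d = 79: Id(79) · d(395/79) = 79 · 2 = 158
  d = 395: Id(395) · d(395/395) = 395 · 1 = 395
Summing: (Id * d)(395) = 4 + 10 + 158 + 395 = 567.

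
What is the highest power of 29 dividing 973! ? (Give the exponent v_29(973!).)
v_29(973!) = 34

Legendre's formula: v_p(n!) = Σ_{k ≥ 1} ⌊n / p^k⌋. For p = 29, n = 973, the terms are:
  ⌊973/29^1⌋ = ⌊973/29⌋ = 33
  ⌊973/29^2⌋ = ⌊973/841⌋ = 1
(the next term ⌊973/29^3⌋ = 0, terminating the sum). Summing: v_29(973!) = 33 + 1 = 34.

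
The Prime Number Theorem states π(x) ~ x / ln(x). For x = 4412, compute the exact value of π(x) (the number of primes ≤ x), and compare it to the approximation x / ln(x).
π(4412) = 600;  x/ln(x) ≈ 525.73;  relative error ≈ 12.38%.

Directly count primes up to 4412: π(4412) = 600. The PNT approximation gives 4412/ln(4412) ≈ 4412/8.39208 ≈ 525.73. Relative error (π(x) − x/ln(x)) / π(x) ≈ 12.38%; the approximation is known to undercount slightly (Li(x) is a better estimate).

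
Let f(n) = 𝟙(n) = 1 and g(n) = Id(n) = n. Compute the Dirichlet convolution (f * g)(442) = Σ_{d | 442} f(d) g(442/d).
(𝟙 * Id)(442) = 756

Divisors of 442: [1, 2, 13, 17, 26, 34, 221, 442]. For each d | 442:
  d = 1: 𝟙(1) · Id(442/1) = 1 · 442 = 442
  d = 2: 𝟙(2) · Id(442/2) = 1 · 221 = 221
  d = 13: 𝟙(13) · Id(442/13) = 1 · 34 = 34
  d = 17: 𝟙(17) · Id(442/17) = 1 · 26 = 26
  d = 26: 𝟙(26) · Id(442/26) = 1 · 17 = 17
  d = 34: 𝟙(34) · Id(442/34) = 1 · 13 = 13
  d = 221: 𝟙(221) · Id(442/221) = 1 · 2 = 2
  d = 442: 𝟙(442) · Id(442/442) = 1 · 1 = 1
Summing: (𝟙 * Id)(442) = 442 + 221 + 34 + 26 + 17 + 13 + 2 + 1 = 756.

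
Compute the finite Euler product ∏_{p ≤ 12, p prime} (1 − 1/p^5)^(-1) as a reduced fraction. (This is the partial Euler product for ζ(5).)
∏ = 20590675875/19857468221

The primes p ≤ 12 are [2, 3, 5, 7, 11]. For each prime, (1 − 1/p^5)^(-1) = p^5 / (p^5 − 1). The product is (1 − 1/2^5)^(-1), (1 − 1/3^5)^(-1), (1 − 1/5^5)^(-1), (1 − 1/7^5)^(-1), (1 − 1/11^5)^(-1) = ∏ p^5 / (p^5 − 1) = 20590675875/19857468221.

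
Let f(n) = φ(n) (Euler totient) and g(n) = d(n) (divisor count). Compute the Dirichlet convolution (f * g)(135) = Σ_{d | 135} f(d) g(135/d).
(φ * d)(135) = 240

Divisors of 135: [1, 3, 5, 9, 15, 27, 45, 135]. For each d | 135:
  d = 1: φ(1) · d(135/1) = 1 · 8 = 8
  d = 3: φ(3) · d(135/3) = 2 · 6 = 12
  d = 5: φ(5) · d(135/5) = 4 · 4 = 16
  d = 9: φ(9) · d(135/9) = 6 · 4 = 24
  d = 15: φ(15) · d(135/15) = 8 · 3 = 24
  d = 27: φ(27) · d(135/27) = 18 · 2 = 36
  d = 45: φ(45) · d(135/45) = 24 · 2 = 48
  d = 135: φ(135) · d(135/135) = 72 · 1 = 72
Summing: (φ * d)(135) = 8 + 12 + 16 + 24 + 24 + 36 + 48 + 72 = 240.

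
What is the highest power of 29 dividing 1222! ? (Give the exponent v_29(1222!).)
v_29(1222!) = 43

Legendre's formula: v_p(n!) = Σ_{k ≥ 1} ⌊n / p^k⌋. For p = 29, n = 1222, the terms are:
  ⌊1222/29^1⌋ = ⌊1222/29⌋ = 42
  ⌊1222/29^2⌋ = ⌊1222/841⌋ = 1
(the next term ⌊1222/29^3⌋ = 0, terminating the sum). Summing: v_29(1222!) = 42 + 1 = 43.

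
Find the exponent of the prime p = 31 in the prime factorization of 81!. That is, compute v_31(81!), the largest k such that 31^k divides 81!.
v_31(81!) = 2

Legendre's formula: v_p(n!) = Σ_{k ≥ 1} ⌊n / p^k⌋. For p = 31, n = 81, the terms are:
  ⌊81/31^1⌋ = ⌊81/31⌋ = 2
(the next term ⌊81/31^2⌋ = 0, terminating the sum). Summing: v_31(81!) = 2 = 2.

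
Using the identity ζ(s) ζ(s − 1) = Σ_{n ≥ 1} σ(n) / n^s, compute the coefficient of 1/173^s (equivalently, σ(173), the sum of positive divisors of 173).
σ(173) = 174

In the product (Σ m^0/m^s)(Σ k / k^s) = Σ (Σ_{d | n} d) / n^s, the coefficient of 1/n^s is σ(n) = Σ_{d | n} d. For n = 173, divisors are [1, 173]; summing: σ(173) = 174.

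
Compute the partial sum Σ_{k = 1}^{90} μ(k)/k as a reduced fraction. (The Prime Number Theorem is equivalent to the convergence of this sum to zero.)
Σ μ(k)/k = -34833113669423893495541895404789/23768741896345550770650537601358310

Values of μ(k) for 1 ≤ k ≤ 90: μ(1) = 1, μ(2) = -1, μ(3) = -1, μ(5) = -1, μ(6) = 1, μ(7) = -1, μ(10) = 1, μ(11) = -1, μ(13) = -1, μ(14) = 1, μ(15) = 1, μ(17) = -1, μ(19) = -1, μ(21) = 1, μ(22) = 1, μ(23) = -1, μ(26) = 1, μ(29) = -1, μ(30) = -1, μ(31) = -1, μ(33) = 1, μ(34) = 1, μ(35) = 1, μ(37) = -1, μ(38) = 1, μ(39) = 1, μ(41) = -1, μ(42) = -1, μ(43) = -1, μ(46) = 1, μ(47) = -1, μ(51) = 1, μ(53) = -1, μ(55) = 1, μ(57) = 1, μ(58) = 1, μ(59) = -1, μ(61) = -1, μ(62) = 1, μ(65) = 1, μ(66) = -1, μ(67) = -1, μ(69) = 1, μ(70) = -1, μ(71) = -1, μ(73) = -1, μ(74) = 1, μ(77) = 1, μ(78) = -1, μ(79) = -1, μ(82) = 1, μ(83) = -1, μ(85) = 1, μ(86) = 1, μ(87) = 1, μ(89) = -1, with μ = 0 on non-squarefree integers. Summing μ(k)/k for k where μ(k) ≠ 0 gives -34833113669423893495541895404789/23768741896345550770650537601358310 ≈ -0.0015. (PNT ⟺ this sum → 0 as n → ∞.)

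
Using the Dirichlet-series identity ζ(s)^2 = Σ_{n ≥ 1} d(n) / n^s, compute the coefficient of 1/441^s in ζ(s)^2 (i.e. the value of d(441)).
d(441) = 9

ζ(s)^2 = (Σ 1/m^s)(Σ 1/k^s). The coefficient of 1/n^s in the product is the number of ordered pairs (m, k) with mk = n, which equals d(n). For n = 441, divisors are [1, 3, 7, 9, 21, 49, 63, 147, 441], so d(441) = 9.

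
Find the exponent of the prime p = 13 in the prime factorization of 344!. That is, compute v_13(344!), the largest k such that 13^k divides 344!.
v_13(344!) = 28

Legendre's formula: v_p(n!) = Σ_{k ≥ 1} ⌊n / p^k⌋. For p = 13, n = 344, the terms are:
  ⌊344/13^1⌋ = ⌊344/13⌋ = 26
  ⌊344/13^2⌋ = ⌊344/169⌋ = 2
(the next term ⌊344/13^3⌋ = 0, terminating the sum). Summing: v_13(344!) = 26 + 2 = 28.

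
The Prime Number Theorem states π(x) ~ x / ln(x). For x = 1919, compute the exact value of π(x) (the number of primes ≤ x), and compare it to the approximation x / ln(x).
π(1919) = 293;  x/ln(x) ≈ 253.85;  relative error ≈ 13.36%.

Directly count primes up to 1919: π(1919) = 293. The PNT approximation gives 1919/ln(1919) ≈ 1919/7.55956 ≈ 253.85. Relative error (π(x) − x/ln(x)) / π(x) ≈ 13.36%; the approximation is known to undercount slightly (Li(x) is a better estimate).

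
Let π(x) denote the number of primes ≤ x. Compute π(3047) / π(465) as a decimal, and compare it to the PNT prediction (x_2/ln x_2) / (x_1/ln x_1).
π(3047)/π(465) = 436/90 ≈ 4.8444;  PNT prediction ≈ 5.0171.

π(465) = 90 and π(3047) = 436, so π(3047)/π(465) ≈ 4.8444. The PNT-predicted ratio is (3047/ln(3047)) / (465/ln(465)) ≈ 5.0171. The two agree to within a few percent, as expected.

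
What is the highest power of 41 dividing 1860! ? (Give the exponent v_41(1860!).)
v_41(1860!) = 46

Legendre's formula: v_p(n!) = Σ_{k ≥ 1} ⌊n / p^k⌋. For p = 41, n = 1860, the terms are:
  ⌊1860/41^1⌋ = ⌊1860/41⌋ = 45
  ⌊1860/41^2⌋ = ⌊1860/1681⌋ = 1
(the next term ⌊1860/41^3⌋ = 0, terminating the sum). Summing: v_41(1860!) = 45 + 1 = 46.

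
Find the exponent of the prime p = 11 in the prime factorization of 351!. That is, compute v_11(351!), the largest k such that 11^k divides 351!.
v_11(351!) = 33

Legendre's formula: v_p(n!) = Σ_{k ≥ 1} ⌊n / p^k⌋. For p = 11, n = 351, the terms are:
  ⌊351/11^1⌋ = ⌊351/11⌋ = 31
  ⌊351/11^2⌋ = ⌊351/121⌋ = 2
(the next term ⌊351/11^3⌋ = 0, terminating the sum). Summing: v_11(351!) = 31 + 2 = 33.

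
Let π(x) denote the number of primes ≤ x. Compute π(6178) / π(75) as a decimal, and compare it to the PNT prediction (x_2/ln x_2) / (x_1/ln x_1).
π(6178)/π(75) = 804/21 ≈ 38.2857;  PNT prediction ≈ 40.7442.

π(75) = 21 and π(6178) = 804, so π(6178)/π(75) ≈ 38.2857. The PNT-predicted ratio is (6178/ln(6178)) / (75/ln(75)) ≈ 40.7442. The two agree to within a few percent, as expected.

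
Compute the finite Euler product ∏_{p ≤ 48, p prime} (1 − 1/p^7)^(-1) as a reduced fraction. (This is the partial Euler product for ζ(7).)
∏ = 23382886769632432571789841128782562016512130510871147719864543051070039135878767058418261603816212645625/23189273096315310437319062436725495011112024414316439805760324840606793884675752039664775666767203598336

The primes p ≤ 48 are [2, 3, 5, 7, 11, 13, 17, 19, 23, 29, 31, 37, 41, 43, 47]. For each prime, (1 − 1/p^7)^(-1) = p^7 / (p^7 − 1). The product is (1 − 1/2^7)^(-1), (1 − 1/3^7)^(-1), (1 − 1/5^7)^(-1), (1 − 1/7^7)^(-1), (1 − 1/11^7)^(-1), (1 − 1/13^7)^(-1), (1 − 1/17^7)^(-1), (1 − 1/19^7)^(-1), (1 − 1/23^7)^(-1), (1 − 1/29^7)^(-1), (1 − 1/31^7)^(-1), (1 − 1/37^7)^(-1), (1 − 1/41^7)^(-1), (1 − 1/43^7)^(-1), (1 − 1/47^7)^(-1) = ∏ p^7 / (p^7 − 1) = 23382886769632432571789841128782562016512130510871147719864543051070039135878767058418261603816212645625/23189273096315310437319062436725495011112024414316439805760324840606793884675752039664775666767203598336.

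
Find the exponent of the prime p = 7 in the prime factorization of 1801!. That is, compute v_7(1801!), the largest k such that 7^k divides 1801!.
v_7(1801!) = 298

Legendre's formula: v_p(n!) = Σ_{k ≥ 1} ⌊n / p^k⌋. For p = 7, n = 1801, the terms are:
  ⌊1801/7^1⌋ = ⌊1801/7⌋ = 257
  ⌊1801/7^2⌋ = ⌊1801/49⌋ = 36
  ⌊1801/7^3⌋ = ⌊1801/343⌋ = 5
(the next term ⌊1801/7^4⌋ = 0, terminating the sum). Summing: v_7(1801!) = 257 + 36 + 5 = 298.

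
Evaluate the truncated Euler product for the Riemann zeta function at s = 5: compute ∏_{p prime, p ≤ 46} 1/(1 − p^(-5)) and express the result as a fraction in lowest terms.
∏ = 1572482291224969810929353517600303098269844539827384419450979869/1516482033755337998564749447506198249900022724140786873799147520

The primes p ≤ 46 are [2, 3, 5, 7, 11, 13, 17, 19, 23, 29, 31, 37, 41, 43]. For each prime, (1 − 1/p^5)^(-1) = p^5 / (p^5 − 1). The product is (1 − 1/2^5)^(-1), (1 − 1/3^5)^(-1), (1 − 1/5^5)^(-1), (1 − 1/7^5)^(-1), (1 − 1/11^5)^(-1), (1 − 1/13^5)^(-1), (1 − 1/17^5)^(-1), (1 − 1/19^5)^(-1), (1 − 1/23^5)^(-1), (1 − 1/29^5)^(-1), (1 − 1/31^5)^(-1), (1 − 1/37^5)^(-1), (1 − 1/41^5)^(-1), (1 − 1/43^5)^(-1) = ∏ p^5 / (p^5 − 1) = 1572482291224969810929353517600303098269844539827384419450979869/1516482033755337998564749447506198249900022724140786873799147520.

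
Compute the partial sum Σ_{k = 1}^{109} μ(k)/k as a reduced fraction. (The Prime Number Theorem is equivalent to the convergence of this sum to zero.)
Σ μ(k)/k = -112507215014412420639528093186025954164982/6660357067091784194720860996953995468452315

Values of μ(k) for 1 ≤ k ≤ 109: μ(1) = 1, μ(2) = -1, μ(3) = -1, μ(5) = -1, μ(6) = 1, μ(7) = -1, μ(10) = 1, μ(11) = -1, μ(13) = -1, μ(14) = 1, μ(15) = 1, μ(17) = -1, μ(19) = -1, μ(21) = 1, μ(22) = 1, μ(23) = -1, μ(26) = 1, μ(29) = -1, μ(30) = -1, μ(31) = -1, μ(33) = 1, μ(34) = 1, μ(35) = 1, μ(37) = -1, μ(38) = 1, μ(39) = 1, μ(41) = -1, μ(42) = -1, μ(43) = -1, μ(46) = 1, μ(47) = -1, μ(51) = 1, μ(53) = -1, μ(55) = 1, μ(57) = 1, μ(58) = 1, μ(59) = -1, μ(61) = -1, μ(62) = 1, μ(65) = 1, μ(66) = -1, μ(67) = -1, μ(69) = 1, μ(70) = -1, μ(71) = -1, μ(73) = -1, μ(74) = 1, μ(77) = 1, μ(78) = -1, μ(79) = -1, μ(82) = 1, μ(83) = -1, μ(85) = 1, μ(86) = 1, μ(87) = 1, μ(89) = -1, μ(91) = 1, μ(93) = 1, μ(94) = 1, μ(95) = 1, μ(97) = -1, μ(101) = -1, μ(102) = -1, μ(103) = -1, μ(105) = -1, μ(106) = 1, μ(107) = -1, μ(109) = -1, with μ = 0 on non-squarefree integers. Summing μ(k)/k for k where μ(k) ≠ 0 gives -112507215014412420639528093186025954164982/6660357067091784194720860996953995468452315 ≈ -0.0169. (PNT ⟺ this sum → 0 as n → ∞.)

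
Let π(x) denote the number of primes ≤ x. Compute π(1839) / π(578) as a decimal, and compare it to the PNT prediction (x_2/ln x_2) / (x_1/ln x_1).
π(1839)/π(578) = 282/106 ≈ 2.6604;  PNT prediction ≈ 2.6918.

π(578) = 106 and π(1839) = 282, so π(1839)/π(578) ≈ 2.6604. The PNT-predicted ratio is (1839/ln(1839)) / (578/ln(578)) ≈ 2.6918. The two agree to within a few percent, as expected.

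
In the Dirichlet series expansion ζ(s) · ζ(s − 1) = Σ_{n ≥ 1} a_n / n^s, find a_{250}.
σ(250) = 468

In the product (Σ m^0/m^s)(Σ k / k^s) = Σ (Σ_{d | n} d) / n^s, the coefficient of 1/n^s is σ(n) = Σ_{d | n} d. For n = 250, divisors are [1, 2, 5, 10, 25, 50, 125, 250]; summing: σ(250) = 468.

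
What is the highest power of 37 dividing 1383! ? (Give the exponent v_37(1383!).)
v_37(1383!) = 38

Legendre's formula: v_p(n!) = Σ_{k ≥ 1} ⌊n / p^k⌋. For p = 37, n = 1383, the terms are:
  ⌊1383/37^1⌋ = ⌊1383/37⌋ = 37
  ⌊1383/37^2⌋ = ⌊1383/1369⌋ = 1
(the next term ⌊1383/37^3⌋ = 0, terminating the sum). Summing: v_37(1383!) = 37 + 1 = 38.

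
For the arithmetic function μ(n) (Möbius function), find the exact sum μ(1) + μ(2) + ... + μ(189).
Σ_{n ≤ 189} μ(n) = -3

Compute μ(n) for each 1 ≤ n ≤ 189: μ(1) = 1, μ(2) = -1, μ(3) = -1, μ(4) = 0, μ(5) = -1, μ(6) = 1, μ(7) = -1, μ(8) = 0, μ(9) = 0, μ(10) = 1, μ(11) = -1, μ(12) = 0, μ(13) = -1, μ(14) = 1, μ(15) = 1, μ(16) = 0, μ(17) = -1, μ(18) = 0, μ(19) = -1, μ(20) = 0, μ(21) = 1, μ(22) = 1, μ(23) = -1, μ(24) = 0, μ(25) = 0, μ(26) = 1, μ(27) = 0, μ(28) = 0, μ(29) = -1, μ(30) = -1, μ(31) = -1, μ(32) = 0, μ(33) = 1, μ(34) = 1, μ(35) = 1, μ(36) = 0, μ(37) = -1, μ(38) = 1, μ(39) = 1, μ(40) = 0, μ(41) = -1, μ(42) = -1, μ(43) = -1, μ(44) = 0, μ(45) = 0, μ(46) = 1, μ(47) = -1, μ(48) = 0, μ(49) = 0, μ(50) = 0, μ(51) = 1, μ(52) = 0, μ(53) = -1, μ(54) = 0, μ(55) = 1, μ(56) = 0, μ(57) = 1, μ(58) = 1, μ(59) = -1, μ(60) = 0, μ(61) = -1, μ(62) = 1, μ(63) = 0, μ(64) = 0, μ(65) = 1, μ(66) = -1, μ(67) = -1, μ(68) = 0, μ(69) = 1, μ(70) = -1, μ(71) = -1, μ(72) = 0, μ(73) = -1, μ(74) = 1, μ(75) = 0, μ(76) = 0, μ(77) = 1, μ(78) = -1, μ(79) = -1, μ(80) = 0, μ(81) = 0, μ(82) = 1, μ(83) = -1, μ(84) = 0, μ(85) = 1, μ(86) = 1, μ(87) = 1, μ(88) = 0, μ(89) = -1, μ(90) = 0, μ(91) = 1, μ(92) = 0, μ(93) = 1, μ(94) = 1, μ(95) = 1, μ(96) = 0, μ(97) = -1, μ(98) = 0, μ(99) = 0, μ(100) = 0, μ(101) = -1, μ(102) = -1, μ(103) = -1, μ(104) = 0, μ(105) = -1, μ(106) = 1, μ(107) = -1, μ(108) = 0, μ(109) = -1, μ(110) = -1, μ(111) = 1, μ(112) = 0, μ(113) = -1, μ(114) = -1, μ(115) = 1, μ(116) = 0, μ(117) = 0, μ(118) = 1, μ(119) = 1, μ(120) = 0, μ(121) = 0, μ(122) = 1, μ(123) = 1, μ(124) = 0, μ(125) = 0, μ(126) = 0, μ(127) = -1, μ(128) = 0, μ(129) = 1, μ(130) = -1, μ(131) = -1, μ(132) = 0, μ(133) = 1, μ(134) = 1, μ(135) = 0, μ(136) = 0, μ(137) = -1, μ(138) = -1, μ(139) = -1, μ(140) = 0, μ(141) = 1, μ(142) = 1, μ(143) = 1, μ(144) = 0, μ(145) = 1, μ(146) = 1, μ(147) = 0, μ(148) = 0, μ(149) = -1, μ(150) = 0, μ(151) = -1, μ(152) = 0, μ(153) = 0, μ(154) = -1, μ(155) = 1, μ(156) = 0, μ(157) = -1, μ(158) = 1, μ(159) = 1, μ(160) = 0, μ(161) = 1, μ(162) = 0, μ(163) = -1, μ(164) = 0, μ(165) = -1, μ(166) = 1, μ(167) = -1, μ(168) = 0, μ(169) = 0, μ(170) = -1, μ(171) = 0, μ(172) = 0, μ(173) = -1, μ(174) = -1, μ(175) = 0, μ(176) = 0, μ(177) = 1, μ(178) = 1, μ(179) = -1, μ(180) = 0, μ(181) = -1, μ(182) = -1, μ(183) = 1, μ(184) = 0, μ(185) = 1, μ(186) = -1, μ(187) = 1, μ(188) = 0, μ(189) = 0. Summing all 189 values: -3. (Mertens function M(x) = Σ_{n ≤ x} μ(n); on average M(x) should be small (PNT ⟺ M(x) = o(x)).)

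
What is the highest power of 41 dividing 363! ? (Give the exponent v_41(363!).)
v_41(363!) = 8

Legendre's formula: v_p(n!) = Σ_{k ≥ 1} ⌊n / p^k⌋. For p = 41, n = 363, the terms are:
  ⌊363/41^1⌋ = ⌊363/41⌋ = 8
(the next term ⌊363/41^2⌋ = 0, terminating the sum). Summing: v_41(363!) = 8 = 8.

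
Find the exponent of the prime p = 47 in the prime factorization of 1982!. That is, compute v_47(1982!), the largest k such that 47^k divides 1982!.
v_47(1982!) = 42

Legendre's formula: v_p(n!) = Σ_{k ≥ 1} ⌊n / p^k⌋. For p = 47, n = 1982, the terms are:
  ⌊1982/47^1⌋ = ⌊1982/47⌋ = 42
(the next term ⌊1982/47^2⌋ = 0, terminating the sum). Summing: v_47(1982!) = 42 = 42.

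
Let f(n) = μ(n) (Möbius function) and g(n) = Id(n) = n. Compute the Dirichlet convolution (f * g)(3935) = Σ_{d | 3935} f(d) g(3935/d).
(μ * Id)(3935) = 3144

Divisors of 3935: [1, 5, 787, 3935]. For each d | 3935:
  d = 1: μ(1) · Id(3935/1) = 1 · 3935 = 3935
  d = 5: μ(5) · Id(3935/5) = -1 · 787 = -787
  d = 787: μ(787) · Id(3935/787) = -1 · 5 = -5
  d = 3935: μ(3935) · Id(3935/3935) = 1 · 1 = 1
Summing: (μ * Id)(3935) = 3935 + -787 + -5 + 1 = 3144.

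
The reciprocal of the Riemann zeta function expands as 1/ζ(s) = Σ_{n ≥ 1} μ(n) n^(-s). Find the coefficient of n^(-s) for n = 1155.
μ(1155) = 1

Factor n = 1155 = 3 · 5 · 7 · 11. μ(n) = 0 if any exponent ≥ 2 (not squarefree); otherwise μ(n) = (−1)^{ω(n)} where ω(n) is the number of distinct prime factors. Applying: μ(1155) = 1.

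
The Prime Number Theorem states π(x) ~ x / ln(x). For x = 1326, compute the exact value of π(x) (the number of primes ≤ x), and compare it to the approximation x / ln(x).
π(1326) = 216;  x/ln(x) ≈ 184.42;  relative error ≈ 14.62%.

Directly count primes up to 1326: π(1326) = 216. The PNT approximation gives 1326/ln(1326) ≈ 1326/7.18992 ≈ 184.42. Relative error (π(x) − x/ln(x)) / π(x) ≈ 14.62%; the approximation is known to undercount slightly (Li(x) is a better estimate).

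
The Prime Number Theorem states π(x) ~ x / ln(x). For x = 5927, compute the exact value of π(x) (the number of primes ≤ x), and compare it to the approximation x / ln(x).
π(5927) = 779;  x/ln(x) ≈ 682.26;  relative error ≈ 12.42%.

Directly count primes up to 5927: π(5927) = 779. The PNT approximation gives 5927/ln(5927) ≈ 5927/8.68727 ≈ 682.26. Relative error (π(x) − x/ln(x)) / π(x) ≈ 12.42%; the approximation is known to undercount slightly (Li(x) is a better estimate).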